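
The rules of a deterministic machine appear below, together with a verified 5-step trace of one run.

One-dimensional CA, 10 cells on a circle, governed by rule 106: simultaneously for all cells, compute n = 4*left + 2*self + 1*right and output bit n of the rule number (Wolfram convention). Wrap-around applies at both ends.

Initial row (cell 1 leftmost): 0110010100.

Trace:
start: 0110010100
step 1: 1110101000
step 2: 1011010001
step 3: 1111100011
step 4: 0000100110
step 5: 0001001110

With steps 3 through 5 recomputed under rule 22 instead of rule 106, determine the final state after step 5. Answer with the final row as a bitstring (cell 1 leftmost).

(re-executing steps 3..5 under rule 22; state before step 3: 1011010001)
step 3: 0000011010
step 4: 0000100011
step 5: 1001110100

1001110100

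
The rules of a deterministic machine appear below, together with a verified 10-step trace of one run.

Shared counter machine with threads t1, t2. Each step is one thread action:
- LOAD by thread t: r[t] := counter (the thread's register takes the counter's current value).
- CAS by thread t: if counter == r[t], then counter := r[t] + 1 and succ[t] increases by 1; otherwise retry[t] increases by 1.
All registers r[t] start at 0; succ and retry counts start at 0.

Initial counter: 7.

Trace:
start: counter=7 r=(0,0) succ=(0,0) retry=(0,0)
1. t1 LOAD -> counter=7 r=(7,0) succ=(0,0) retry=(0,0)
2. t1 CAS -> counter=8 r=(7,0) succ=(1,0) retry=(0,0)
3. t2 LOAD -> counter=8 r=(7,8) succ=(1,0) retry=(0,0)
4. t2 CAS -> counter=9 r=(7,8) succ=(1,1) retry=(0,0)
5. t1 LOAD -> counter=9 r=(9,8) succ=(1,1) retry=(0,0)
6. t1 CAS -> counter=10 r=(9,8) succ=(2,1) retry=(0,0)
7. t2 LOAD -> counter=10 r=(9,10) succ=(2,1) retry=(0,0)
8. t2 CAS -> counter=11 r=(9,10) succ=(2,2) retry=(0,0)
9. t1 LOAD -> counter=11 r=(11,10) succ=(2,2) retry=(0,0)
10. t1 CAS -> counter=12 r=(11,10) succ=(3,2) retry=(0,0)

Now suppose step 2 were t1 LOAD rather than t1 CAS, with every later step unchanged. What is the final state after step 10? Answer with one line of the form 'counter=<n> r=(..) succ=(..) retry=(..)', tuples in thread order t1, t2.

(re-executing from step 2 with the substitution; state before step 2: counter=7 r=(7,0) succ=(0,0) retry=(0,0))
2. t1 LOAD -> counter=7 r=(7,0) succ=(0,0) retry=(0,0)
3. t2 LOAD -> counter=7 r=(7,7) succ=(0,0) retry=(0,0)
4. t2 CAS -> counter=8 r=(7,7) succ=(0,1) retry=(0,0)
5. t1 LOAD -> counter=8 r=(8,7) succ=(0,1) retry=(0,0)
6. t1 CAS -> counter=9 r=(8,7) succ=(1,1) retry=(0,0)
7. t2 LOAD -> counter=9 r=(8,9) succ=(1,1) retry=(0,0)
8. t2 CAS -> counter=10 r=(8,9) succ=(1,2) retry=(0,0)
9. t1 LOAD -> counter=10 r=(10,9) succ=(1,2) retry=(0,0)
10. t1 CAS -> counter=11 r=(10,9) succ=(2,2) retry=(0,0)

counter=11 r=(10,9) succ=(2,2) retry=(0,0)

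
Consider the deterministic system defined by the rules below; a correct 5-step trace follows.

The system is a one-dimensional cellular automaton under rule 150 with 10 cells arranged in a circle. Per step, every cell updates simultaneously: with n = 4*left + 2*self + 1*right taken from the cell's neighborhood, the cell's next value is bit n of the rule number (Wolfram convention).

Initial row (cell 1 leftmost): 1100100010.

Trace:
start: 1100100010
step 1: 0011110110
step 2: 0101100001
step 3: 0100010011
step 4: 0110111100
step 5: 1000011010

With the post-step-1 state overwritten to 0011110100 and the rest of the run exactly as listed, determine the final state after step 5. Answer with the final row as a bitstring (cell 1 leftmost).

1010111000

state after step 1 := 0011110100
step 2: 0101100110
step 3: 1100011001
step 4: 1010100110
step 5: 1010111000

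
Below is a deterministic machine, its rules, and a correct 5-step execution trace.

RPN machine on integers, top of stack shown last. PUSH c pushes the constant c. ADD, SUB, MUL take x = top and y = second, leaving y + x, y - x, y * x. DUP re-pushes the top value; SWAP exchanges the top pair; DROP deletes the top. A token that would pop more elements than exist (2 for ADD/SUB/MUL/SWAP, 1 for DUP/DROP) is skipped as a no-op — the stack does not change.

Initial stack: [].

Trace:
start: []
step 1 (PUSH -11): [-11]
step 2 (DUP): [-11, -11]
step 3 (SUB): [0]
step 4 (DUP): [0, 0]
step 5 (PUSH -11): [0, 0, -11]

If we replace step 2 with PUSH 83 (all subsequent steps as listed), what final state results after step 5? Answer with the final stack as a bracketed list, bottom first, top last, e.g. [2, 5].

(re-executing from step 2 with the substitution; state before step 2: [-11])
step 2 (PUSH 83): [-11, 83]
step 3 (SUB): [-94]
step 4 (DUP): [-94, -94]
step 5 (PUSH -11): [-94, -94, -11]

[-94, -94, -11]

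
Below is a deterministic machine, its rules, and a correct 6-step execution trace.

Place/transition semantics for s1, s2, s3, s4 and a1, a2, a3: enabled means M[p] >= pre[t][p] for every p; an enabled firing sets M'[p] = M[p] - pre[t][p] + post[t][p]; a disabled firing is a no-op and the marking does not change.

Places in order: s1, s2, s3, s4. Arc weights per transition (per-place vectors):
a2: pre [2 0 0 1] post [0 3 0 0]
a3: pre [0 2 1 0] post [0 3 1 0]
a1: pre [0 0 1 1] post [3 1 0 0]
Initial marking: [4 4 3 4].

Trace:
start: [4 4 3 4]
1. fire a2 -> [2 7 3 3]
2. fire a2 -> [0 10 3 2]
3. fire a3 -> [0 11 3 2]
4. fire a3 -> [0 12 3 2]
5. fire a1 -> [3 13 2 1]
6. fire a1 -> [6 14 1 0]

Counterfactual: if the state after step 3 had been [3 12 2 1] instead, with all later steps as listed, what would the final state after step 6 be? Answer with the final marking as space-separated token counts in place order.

6 14 1 0

state after step 3 := [3 12 2 1]
4. fire a3 -> [3 13 2 1]
5. fire a1 -> [6 14 1 0]
6. fire a1 -> [6 14 1 0]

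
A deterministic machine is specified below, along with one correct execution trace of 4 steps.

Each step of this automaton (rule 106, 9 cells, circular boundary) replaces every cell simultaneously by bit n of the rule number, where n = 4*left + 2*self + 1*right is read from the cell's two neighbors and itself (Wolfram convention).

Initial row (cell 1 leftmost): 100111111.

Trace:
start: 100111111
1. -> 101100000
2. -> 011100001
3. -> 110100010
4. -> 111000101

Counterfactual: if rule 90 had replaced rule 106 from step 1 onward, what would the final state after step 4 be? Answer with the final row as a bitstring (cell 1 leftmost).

000001010

(re-executing steps 1..4 under rule 90; state before step 1: 100111111)
1. -> 111100000
2. -> 100110001
3. -> 111111011
4. -> 000001010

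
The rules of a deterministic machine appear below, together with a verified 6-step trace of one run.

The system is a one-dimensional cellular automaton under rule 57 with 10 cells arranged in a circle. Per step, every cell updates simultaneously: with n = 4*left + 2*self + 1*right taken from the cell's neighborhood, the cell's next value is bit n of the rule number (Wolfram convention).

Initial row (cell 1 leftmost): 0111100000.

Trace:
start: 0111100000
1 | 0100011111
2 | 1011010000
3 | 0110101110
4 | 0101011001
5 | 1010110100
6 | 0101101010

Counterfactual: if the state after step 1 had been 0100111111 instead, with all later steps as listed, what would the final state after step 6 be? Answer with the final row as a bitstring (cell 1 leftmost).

state after step 1 := 0100111111
2 | 1010100000
3 | 0101011110
4 | 0010110001
5 | 1001101100
6 | 0101011010

0101011010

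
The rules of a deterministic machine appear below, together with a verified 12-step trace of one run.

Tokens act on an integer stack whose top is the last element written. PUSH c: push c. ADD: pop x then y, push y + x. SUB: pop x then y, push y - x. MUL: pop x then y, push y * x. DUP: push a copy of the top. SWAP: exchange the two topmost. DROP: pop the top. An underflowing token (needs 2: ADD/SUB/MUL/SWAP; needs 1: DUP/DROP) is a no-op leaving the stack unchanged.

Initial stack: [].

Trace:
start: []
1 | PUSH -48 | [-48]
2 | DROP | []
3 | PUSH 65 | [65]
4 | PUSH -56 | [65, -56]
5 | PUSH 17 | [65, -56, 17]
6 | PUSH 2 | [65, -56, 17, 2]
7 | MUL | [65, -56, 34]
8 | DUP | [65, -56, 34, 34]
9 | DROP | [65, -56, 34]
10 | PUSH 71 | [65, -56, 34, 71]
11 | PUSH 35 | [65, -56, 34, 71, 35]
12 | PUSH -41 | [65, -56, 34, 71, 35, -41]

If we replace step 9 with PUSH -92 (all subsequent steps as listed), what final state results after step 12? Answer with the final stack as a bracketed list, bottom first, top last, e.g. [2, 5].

[65, -56, 34, 34, -92, 71, 35, -41]

(re-executing from step 9 with the substitution; state before step 9: [65, -56, 34, 34])
9 | PUSH -92 | [65, -56, 34, 34, -92]
10 | PUSH 71 | [65, -56, 34, 34, -92, 71]
11 | PUSH 35 | [65, -56, 34, 34, -92, 71, 35]
12 | PUSH -41 | [65, -56, 34, 34, -92, 71, 35, -41]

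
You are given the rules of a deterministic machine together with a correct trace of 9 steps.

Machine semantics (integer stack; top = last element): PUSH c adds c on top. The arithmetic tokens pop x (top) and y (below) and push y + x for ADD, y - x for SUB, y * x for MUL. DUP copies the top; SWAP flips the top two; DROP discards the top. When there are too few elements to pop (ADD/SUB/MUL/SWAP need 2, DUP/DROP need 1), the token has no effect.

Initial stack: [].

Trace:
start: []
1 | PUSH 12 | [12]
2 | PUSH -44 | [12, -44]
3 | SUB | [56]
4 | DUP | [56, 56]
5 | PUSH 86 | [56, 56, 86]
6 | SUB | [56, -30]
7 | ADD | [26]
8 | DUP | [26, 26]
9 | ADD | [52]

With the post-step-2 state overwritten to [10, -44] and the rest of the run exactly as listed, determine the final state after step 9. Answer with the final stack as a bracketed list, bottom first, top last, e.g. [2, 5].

state after step 2 := [10, -44]
3 | SUB | [54]
4 | DUP | [54, 54]
5 | PUSH 86 | [54, 54, 86]
6 | SUB | [54, -32]
7 | ADD | [22]
8 | DUP | [22, 22]
9 | ADD | [44]

[44]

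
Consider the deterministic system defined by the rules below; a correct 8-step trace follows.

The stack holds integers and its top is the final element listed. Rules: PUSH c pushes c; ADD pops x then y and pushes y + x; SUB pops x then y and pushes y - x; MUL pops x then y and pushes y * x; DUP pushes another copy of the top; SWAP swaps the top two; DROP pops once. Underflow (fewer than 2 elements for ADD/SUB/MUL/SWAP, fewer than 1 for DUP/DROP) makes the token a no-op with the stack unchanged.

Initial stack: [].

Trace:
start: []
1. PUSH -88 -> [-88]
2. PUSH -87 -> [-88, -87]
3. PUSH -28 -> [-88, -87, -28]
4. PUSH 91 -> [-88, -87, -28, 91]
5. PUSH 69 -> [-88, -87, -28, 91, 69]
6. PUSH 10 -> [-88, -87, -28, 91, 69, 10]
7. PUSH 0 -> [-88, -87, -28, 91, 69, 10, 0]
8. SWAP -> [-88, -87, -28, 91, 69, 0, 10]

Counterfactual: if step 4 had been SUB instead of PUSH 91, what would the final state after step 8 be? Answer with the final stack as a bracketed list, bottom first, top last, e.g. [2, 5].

(re-executing from step 4 with the substitution; state before step 4: [-88, -87, -28])
4. SUB -> [-88, -59]
5. PUSH 69 -> [-88, -59, 69]
6. PUSH 10 -> [-88, -59, 69, 10]
7. PUSH 0 -> [-88, -59, 69, 10, 0]
8. SWAP -> [-88, -59, 69, 0, 10]

[-88, -59, 69, 0, 10]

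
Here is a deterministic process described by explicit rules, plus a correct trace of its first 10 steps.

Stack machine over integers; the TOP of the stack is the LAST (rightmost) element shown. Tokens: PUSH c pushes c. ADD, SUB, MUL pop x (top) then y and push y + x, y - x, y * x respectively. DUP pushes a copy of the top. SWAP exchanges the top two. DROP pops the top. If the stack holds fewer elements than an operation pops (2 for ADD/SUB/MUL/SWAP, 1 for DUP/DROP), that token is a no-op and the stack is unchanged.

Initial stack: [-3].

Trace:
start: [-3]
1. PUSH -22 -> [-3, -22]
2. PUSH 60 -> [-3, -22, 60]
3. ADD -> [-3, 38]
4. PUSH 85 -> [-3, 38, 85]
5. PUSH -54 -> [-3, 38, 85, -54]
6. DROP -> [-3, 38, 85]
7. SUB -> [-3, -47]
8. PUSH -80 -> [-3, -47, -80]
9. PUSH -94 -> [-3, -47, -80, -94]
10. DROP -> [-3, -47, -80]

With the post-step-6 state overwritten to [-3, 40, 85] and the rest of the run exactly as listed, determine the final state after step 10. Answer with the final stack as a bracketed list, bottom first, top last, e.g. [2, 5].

[-3, -45, -80]

state after step 6 := [-3, 40, 85]
7. SUB -> [-3, -45]
8. PUSH -80 -> [-3, -45, -80]
9. PUSH -94 -> [-3, -45, -80, -94]
10. DROP -> [-3, -45, -80]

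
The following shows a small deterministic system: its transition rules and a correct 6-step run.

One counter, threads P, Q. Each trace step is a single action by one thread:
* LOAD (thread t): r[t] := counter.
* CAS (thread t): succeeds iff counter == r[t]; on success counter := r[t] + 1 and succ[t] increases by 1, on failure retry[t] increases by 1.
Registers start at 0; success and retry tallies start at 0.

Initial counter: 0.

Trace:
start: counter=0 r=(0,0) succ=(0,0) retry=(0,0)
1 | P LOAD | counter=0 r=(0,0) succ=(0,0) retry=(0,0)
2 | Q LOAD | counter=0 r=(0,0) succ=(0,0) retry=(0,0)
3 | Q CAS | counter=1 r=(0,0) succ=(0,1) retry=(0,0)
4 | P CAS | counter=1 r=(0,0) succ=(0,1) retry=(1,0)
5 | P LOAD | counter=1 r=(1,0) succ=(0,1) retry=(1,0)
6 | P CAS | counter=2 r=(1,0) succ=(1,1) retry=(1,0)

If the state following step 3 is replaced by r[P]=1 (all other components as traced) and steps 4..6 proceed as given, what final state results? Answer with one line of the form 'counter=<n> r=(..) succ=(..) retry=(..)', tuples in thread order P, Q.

counter=3 r=(2,0) succ=(2,1) retry=(0,0)

state after step 3 := counter=1 r=(1,0) succ=(0,1) retry=(0,0)
4 | P CAS | counter=2 r=(1,0) succ=(1,1) retry=(0,0)
5 | P LOAD | counter=2 r=(2,0) succ=(1,1) retry=(0,0)
6 | P CAS | counter=3 r=(2,0) succ=(2,1) retry=(0,0)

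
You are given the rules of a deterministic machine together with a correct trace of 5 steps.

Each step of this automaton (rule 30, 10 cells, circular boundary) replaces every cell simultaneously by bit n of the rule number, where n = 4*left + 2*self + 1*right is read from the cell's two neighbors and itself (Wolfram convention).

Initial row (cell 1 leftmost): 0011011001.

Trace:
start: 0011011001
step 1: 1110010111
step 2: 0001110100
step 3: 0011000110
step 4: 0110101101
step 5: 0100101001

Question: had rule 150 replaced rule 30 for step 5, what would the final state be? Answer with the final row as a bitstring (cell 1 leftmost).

0000100001

(re-executing step 5 under rule 150; state before step 5: 0110101101)
step 5: 0000100001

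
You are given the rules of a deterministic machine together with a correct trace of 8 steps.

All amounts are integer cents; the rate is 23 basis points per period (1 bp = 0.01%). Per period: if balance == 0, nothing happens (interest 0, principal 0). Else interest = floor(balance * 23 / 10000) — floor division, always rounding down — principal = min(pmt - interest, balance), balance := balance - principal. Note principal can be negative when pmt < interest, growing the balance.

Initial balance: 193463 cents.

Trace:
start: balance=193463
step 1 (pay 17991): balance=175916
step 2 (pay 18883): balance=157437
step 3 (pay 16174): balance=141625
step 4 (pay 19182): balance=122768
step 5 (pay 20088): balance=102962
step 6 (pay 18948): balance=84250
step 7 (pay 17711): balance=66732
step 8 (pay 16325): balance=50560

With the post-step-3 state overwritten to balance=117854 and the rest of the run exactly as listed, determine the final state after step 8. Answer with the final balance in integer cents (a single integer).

26515

state after step 3 := balance=117854
step 4 (pay 19182): balance=98943
step 5 (pay 20088): balance=79082
step 6 (pay 18948): balance=60315
step 7 (pay 17711): balance=42742
step 8 (pay 16325): balance=26515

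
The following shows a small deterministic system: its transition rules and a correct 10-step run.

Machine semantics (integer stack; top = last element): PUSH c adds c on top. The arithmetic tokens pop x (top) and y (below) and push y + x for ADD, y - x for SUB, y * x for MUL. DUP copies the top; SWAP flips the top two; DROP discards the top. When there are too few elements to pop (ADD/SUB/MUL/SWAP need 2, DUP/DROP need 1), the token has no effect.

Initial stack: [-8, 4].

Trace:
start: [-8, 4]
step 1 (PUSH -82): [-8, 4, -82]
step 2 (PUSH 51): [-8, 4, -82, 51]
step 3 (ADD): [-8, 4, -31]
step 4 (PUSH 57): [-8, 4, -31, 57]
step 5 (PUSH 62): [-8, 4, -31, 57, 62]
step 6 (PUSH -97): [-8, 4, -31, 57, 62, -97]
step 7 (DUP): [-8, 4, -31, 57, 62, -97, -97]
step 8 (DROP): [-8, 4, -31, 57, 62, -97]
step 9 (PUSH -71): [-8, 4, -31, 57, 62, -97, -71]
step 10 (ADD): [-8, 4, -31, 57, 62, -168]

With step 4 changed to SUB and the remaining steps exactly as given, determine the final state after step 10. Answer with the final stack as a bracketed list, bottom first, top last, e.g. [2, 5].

(re-executing from step 4 with the substitution; state before step 4: [-8, 4, -31])
step 4 (SUB): [-8, 35]
step 5 (PUSH 62): [-8, 35, 62]
step 6 (PUSH -97): [-8, 35, 62, -97]
step 7 (DUP): [-8, 35, 62, -97, -97]
step 8 (DROP): [-8, 35, 62, -97]
step 9 (PUSH -71): [-8, 35, 62, -97, -71]
step 10 (ADD): [-8, 35, 62, -168]

[-8, 35, 62, -168]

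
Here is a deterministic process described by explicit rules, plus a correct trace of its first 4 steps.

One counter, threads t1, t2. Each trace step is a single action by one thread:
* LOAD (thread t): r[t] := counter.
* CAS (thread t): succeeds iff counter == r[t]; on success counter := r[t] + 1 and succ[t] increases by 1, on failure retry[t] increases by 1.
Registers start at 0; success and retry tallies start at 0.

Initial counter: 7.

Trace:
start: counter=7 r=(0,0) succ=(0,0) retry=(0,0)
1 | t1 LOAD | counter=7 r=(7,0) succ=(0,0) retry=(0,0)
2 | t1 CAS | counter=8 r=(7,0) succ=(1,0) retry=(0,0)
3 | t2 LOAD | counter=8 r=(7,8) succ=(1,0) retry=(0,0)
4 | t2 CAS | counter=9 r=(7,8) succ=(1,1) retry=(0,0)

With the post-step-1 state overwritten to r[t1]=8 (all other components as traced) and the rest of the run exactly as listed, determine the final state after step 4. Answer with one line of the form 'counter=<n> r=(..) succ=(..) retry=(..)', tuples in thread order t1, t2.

state after step 1 := counter=7 r=(8,0) succ=(0,0) retry=(0,0)
2 | t1 CAS | counter=7 r=(8,0) succ=(0,0) retry=(1,0)
3 | t2 LOAD | counter=7 r=(8,7) succ=(0,0) retry=(1,0)
4 | t2 CAS | counter=8 r=(8,7) succ=(0,1) retry=(1,0)

counter=8 r=(8,7) succ=(0,1) retry=(1,0)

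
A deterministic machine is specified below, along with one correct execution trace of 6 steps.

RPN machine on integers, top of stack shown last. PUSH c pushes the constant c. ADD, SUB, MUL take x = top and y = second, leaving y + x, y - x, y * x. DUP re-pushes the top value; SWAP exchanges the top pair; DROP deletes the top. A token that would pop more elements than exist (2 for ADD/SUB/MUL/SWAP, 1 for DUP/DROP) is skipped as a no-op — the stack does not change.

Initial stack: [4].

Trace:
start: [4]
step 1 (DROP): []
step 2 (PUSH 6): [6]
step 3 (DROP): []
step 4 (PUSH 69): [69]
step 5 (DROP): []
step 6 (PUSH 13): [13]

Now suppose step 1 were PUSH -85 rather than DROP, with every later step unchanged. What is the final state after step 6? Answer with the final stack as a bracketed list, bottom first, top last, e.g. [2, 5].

(re-executing from step 1 with the substitution; state before step 1: [4])
step 1 (PUSH -85): [4, -85]
step 2 (PUSH 6): [4, -85, 6]
step 3 (DROP): [4, -85]
step 4 (PUSH 69): [4, -85, 69]
step 5 (DROP): [4, -85]
step 6 (PUSH 13): [4, -85, 13]

[4, -85, 13]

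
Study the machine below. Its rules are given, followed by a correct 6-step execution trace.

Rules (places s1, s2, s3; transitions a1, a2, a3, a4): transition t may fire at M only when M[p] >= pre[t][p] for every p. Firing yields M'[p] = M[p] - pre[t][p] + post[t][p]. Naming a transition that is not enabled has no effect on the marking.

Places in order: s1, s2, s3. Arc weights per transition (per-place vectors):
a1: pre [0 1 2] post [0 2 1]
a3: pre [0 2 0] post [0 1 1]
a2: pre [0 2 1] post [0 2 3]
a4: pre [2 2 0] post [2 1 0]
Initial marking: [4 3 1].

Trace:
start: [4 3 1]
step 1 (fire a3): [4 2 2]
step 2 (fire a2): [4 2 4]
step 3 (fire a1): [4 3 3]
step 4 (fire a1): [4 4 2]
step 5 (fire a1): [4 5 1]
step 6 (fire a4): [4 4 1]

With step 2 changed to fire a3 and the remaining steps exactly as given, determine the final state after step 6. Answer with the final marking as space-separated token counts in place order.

(re-executing from step 2 with the substitution; state before step 2: [4 2 2])
step 2 (fire a3): [4 1 3]
step 3 (fire a1): [4 2 2]
step 4 (fire a1): [4 3 1]
step 5 (fire a1): [4 3 1]
step 6 (fire a4): [4 2 1]

4 2 1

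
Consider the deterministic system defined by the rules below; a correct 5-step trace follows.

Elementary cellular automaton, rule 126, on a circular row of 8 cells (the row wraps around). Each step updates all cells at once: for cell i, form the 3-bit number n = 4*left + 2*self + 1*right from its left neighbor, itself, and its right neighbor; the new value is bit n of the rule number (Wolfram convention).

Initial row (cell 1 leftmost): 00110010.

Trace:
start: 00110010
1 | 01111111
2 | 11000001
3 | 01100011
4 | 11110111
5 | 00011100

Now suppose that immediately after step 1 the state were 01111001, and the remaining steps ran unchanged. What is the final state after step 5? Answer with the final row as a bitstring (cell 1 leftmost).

state after step 1 := 01111001
2 | 11001111
3 | 01111000
4 | 11001100
5 | 11111111

11111111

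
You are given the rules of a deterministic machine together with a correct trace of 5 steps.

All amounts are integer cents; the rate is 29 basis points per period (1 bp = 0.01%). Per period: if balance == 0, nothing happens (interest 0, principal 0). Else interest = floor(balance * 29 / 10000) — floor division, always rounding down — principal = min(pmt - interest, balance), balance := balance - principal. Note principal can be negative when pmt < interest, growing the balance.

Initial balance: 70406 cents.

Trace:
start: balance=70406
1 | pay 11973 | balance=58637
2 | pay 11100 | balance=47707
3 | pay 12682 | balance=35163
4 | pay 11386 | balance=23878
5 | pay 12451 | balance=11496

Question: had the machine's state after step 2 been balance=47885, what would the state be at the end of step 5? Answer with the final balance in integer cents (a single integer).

state after step 2 := balance=47885
3 | pay 12682 | balance=35341
4 | pay 11386 | balance=24057
5 | pay 12451 | balance=11675

11675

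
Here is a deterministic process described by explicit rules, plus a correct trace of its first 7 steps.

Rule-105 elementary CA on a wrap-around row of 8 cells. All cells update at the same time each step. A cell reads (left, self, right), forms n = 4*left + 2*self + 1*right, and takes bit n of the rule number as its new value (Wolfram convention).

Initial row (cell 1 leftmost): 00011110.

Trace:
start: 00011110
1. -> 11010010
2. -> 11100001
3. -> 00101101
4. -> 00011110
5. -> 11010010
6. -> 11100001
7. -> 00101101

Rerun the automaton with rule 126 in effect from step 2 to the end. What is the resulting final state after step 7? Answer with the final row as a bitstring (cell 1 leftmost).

(re-executing steps 2..7 under rule 126; state before step 2: 11010010)
2. -> 11111111
3. -> 00000000
4. -> 00000000
5. -> 00000000
6. -> 00000000
7. -> 00000000

00000000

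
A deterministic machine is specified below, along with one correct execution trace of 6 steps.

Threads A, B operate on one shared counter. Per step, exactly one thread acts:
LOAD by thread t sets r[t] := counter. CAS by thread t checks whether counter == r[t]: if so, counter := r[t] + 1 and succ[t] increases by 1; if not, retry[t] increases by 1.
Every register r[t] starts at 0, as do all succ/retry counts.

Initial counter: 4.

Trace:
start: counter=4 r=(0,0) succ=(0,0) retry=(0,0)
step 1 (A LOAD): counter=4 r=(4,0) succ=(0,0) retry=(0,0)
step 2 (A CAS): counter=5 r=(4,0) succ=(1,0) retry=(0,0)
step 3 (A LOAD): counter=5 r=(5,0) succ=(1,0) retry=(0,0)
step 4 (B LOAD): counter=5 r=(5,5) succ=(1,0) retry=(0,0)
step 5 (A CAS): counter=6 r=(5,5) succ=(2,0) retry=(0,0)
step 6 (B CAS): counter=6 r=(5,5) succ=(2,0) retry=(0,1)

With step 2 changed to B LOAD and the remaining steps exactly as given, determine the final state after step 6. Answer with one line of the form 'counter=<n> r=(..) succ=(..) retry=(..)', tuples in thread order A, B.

counter=5 r=(4,4) succ=(1,0) retry=(0,1)

(re-executing from step 2 with the substitution; state before step 2: counter=4 r=(4,0) succ=(0,0) retry=(0,0))
step 2 (B LOAD): counter=4 r=(4,4) succ=(0,0) retry=(0,0)
step 3 (A LOAD): counter=4 r=(4,4) succ=(0,0) retry=(0,0)
step 4 (B LOAD): counter=4 r=(4,4) succ=(0,0) retry=(0,0)
step 5 (A CAS): counter=5 r=(4,4) succ=(1,0) retry=(0,0)
step 6 (B CAS): counter=5 r=(4,4) succ=(1,0) retry=(0,1)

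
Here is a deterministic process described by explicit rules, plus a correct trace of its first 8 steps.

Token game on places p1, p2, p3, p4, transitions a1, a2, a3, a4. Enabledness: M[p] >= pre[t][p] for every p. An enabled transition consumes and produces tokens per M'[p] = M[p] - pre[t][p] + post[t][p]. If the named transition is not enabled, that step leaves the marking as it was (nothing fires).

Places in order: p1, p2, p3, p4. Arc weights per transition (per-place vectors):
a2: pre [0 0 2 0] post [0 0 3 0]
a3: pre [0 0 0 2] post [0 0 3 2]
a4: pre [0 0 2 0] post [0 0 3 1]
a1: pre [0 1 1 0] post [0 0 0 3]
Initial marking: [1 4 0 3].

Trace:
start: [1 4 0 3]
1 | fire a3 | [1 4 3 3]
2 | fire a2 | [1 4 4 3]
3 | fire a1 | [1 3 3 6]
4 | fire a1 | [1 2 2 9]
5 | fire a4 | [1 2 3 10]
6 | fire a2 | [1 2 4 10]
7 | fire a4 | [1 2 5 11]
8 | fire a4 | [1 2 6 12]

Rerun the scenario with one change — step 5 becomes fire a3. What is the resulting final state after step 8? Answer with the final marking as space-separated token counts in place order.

1 2 8 11

(re-executing from step 5 with the substitution; state before step 5: [1 2 2 9])
5 | fire a3 | [1 2 5 9]
6 | fire a2 | [1 2 6 9]
7 | fire a4 | [1 2 7 10]
8 | fire a4 | [1 2 8 11]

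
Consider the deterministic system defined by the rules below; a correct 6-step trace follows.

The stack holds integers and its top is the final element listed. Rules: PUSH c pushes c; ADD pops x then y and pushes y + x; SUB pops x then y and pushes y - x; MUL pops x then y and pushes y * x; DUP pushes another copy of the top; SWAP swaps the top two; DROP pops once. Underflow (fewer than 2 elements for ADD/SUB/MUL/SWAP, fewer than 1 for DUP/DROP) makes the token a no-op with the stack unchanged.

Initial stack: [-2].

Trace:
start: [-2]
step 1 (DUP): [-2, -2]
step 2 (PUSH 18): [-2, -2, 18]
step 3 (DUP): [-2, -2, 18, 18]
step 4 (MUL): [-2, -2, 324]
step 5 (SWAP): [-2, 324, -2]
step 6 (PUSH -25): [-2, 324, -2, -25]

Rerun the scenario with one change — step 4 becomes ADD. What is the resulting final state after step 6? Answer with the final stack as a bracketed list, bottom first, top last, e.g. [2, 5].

[-2, 36, -2, -25]

(re-executing from step 4 with the substitution; state before step 4: [-2, -2, 18, 18])
step 4 (ADD): [-2, -2, 36]
step 5 (SWAP): [-2, 36, -2]
step 6 (PUSH -25): [-2, 36, -2, -25]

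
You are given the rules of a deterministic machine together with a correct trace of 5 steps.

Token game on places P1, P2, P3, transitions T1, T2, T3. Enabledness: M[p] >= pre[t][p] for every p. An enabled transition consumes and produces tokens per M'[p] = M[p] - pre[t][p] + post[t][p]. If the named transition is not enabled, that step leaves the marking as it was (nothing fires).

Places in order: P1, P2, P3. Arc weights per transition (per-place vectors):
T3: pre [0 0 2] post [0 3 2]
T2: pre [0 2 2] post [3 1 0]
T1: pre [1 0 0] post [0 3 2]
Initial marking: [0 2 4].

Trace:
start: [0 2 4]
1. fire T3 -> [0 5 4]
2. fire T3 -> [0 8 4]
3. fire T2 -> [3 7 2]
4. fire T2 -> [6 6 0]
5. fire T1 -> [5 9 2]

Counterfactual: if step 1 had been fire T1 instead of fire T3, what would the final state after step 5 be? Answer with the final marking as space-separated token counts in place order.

5 6 2

(re-executing from step 1 with the substitution; state before step 1: [0 2 4])
1. fire T1 -> [0 2 4]
2. fire T3 -> [0 5 4]
3. fire T2 -> [3 4 2]
4. fire T2 -> [6 3 0]
5. fire T1 -> [5 6 2]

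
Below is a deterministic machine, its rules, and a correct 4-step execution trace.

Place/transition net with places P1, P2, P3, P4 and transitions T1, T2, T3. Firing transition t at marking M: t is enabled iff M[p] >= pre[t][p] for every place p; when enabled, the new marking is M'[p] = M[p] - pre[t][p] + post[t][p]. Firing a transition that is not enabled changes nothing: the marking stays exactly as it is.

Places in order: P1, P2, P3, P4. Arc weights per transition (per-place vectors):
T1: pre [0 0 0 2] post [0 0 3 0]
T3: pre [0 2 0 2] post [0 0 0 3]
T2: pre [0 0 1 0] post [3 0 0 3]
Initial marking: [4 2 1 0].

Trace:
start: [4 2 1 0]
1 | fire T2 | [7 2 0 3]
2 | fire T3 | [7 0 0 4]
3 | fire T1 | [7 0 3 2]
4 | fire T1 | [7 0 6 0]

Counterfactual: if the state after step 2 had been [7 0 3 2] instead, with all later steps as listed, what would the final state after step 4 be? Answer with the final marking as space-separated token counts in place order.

state after step 2 := [7 0 3 2]
3 | fire T1 | [7 0 6 0]
4 | fire T1 | [7 0 6 0]

7 0 6 0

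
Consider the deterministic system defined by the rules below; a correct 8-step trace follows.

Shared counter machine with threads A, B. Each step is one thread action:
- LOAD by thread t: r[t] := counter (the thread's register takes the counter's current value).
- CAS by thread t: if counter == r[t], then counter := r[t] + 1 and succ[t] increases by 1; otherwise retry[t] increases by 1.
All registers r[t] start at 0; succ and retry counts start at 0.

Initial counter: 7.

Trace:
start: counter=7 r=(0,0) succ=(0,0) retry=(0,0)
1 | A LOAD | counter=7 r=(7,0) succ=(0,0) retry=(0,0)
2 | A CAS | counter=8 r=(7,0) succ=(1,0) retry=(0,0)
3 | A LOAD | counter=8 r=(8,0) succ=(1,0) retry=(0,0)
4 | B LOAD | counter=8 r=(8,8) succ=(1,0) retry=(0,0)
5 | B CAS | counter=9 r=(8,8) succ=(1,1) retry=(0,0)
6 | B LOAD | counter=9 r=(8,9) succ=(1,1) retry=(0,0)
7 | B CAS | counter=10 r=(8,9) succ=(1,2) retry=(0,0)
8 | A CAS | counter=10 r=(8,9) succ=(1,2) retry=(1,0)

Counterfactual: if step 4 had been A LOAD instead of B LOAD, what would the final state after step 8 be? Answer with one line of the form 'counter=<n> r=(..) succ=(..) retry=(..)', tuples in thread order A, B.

(re-executing from step 4 with the substitution; state before step 4: counter=8 r=(8,0) succ=(1,0) retry=(0,0))
4 | A LOAD | counter=8 r=(8,0) succ=(1,0) retry=(0,0)
5 | B CAS | counter=8 r=(8,0) succ=(1,0) retry=(0,1)
6 | B LOAD | counter=8 r=(8,8) succ=(1,0) retry=(0,1)
7 | B CAS | counter=9 r=(8,8) succ=(1,1) retry=(0,1)
8 | A CAS | counter=9 r=(8,8) succ=(1,1) retry=(1,1)

counter=9 r=(8,8) succ=(1,1) retry=(1,1)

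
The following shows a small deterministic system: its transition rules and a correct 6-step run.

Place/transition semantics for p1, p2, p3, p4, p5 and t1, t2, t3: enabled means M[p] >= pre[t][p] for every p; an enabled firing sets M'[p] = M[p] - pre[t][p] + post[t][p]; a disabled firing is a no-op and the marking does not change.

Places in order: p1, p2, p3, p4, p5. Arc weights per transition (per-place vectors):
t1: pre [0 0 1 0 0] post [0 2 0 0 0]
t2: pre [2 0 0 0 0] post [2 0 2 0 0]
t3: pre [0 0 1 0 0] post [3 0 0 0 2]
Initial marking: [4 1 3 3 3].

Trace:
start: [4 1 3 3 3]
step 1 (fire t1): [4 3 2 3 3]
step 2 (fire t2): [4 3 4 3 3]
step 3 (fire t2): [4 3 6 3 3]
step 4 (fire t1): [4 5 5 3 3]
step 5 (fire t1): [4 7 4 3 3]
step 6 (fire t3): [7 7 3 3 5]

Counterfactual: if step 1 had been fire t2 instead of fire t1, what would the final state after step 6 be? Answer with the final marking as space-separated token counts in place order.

7 5 6 3 5

(re-executing from step 1 with the substitution; state before step 1: [4 1 3 3 3])
step 1 (fire t2): [4 1 5 3 3]
step 2 (fire t2): [4 1 7 3 3]
step 3 (fire t2): [4 1 9 3 3]
step 4 (fire t1): [4 3 8 3 3]
step 5 (fire t1): [4 5 7 3 3]
step 6 (fire t3): [7 5 6 3 5]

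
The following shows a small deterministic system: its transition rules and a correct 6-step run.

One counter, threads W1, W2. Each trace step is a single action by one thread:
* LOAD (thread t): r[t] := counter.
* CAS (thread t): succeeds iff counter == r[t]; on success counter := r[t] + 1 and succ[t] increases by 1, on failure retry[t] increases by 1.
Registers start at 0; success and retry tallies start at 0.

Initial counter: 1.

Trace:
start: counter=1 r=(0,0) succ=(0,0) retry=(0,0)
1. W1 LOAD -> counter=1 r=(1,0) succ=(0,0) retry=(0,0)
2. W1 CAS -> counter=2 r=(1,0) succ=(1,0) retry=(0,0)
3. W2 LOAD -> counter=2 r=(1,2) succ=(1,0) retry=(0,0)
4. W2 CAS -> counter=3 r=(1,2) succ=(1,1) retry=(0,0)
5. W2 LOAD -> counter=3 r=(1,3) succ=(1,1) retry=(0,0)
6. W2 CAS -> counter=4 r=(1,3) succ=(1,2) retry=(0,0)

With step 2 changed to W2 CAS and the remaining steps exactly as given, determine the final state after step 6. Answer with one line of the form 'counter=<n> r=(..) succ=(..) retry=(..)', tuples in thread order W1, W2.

counter=3 r=(1,2) succ=(0,2) retry=(0,1)

(re-executing from step 2 with the substitution; state before step 2: counter=1 r=(1,0) succ=(0,0) retry=(0,0))
2. W2 CAS -> counter=1 r=(1,0) succ=(0,0) retry=(0,1)
3. W2 LOAD -> counter=1 r=(1,1) succ=(0,0) retry=(0,1)
4. W2 CAS -> counter=2 r=(1,1) succ=(0,1) retry=(0,1)
5. W2 LOAD -> counter=2 r=(1,2) succ=(0,1) retry=(0,1)
6. W2 CAS -> counter=3 r=(1,2) succ=(0,2) retry=(0,1)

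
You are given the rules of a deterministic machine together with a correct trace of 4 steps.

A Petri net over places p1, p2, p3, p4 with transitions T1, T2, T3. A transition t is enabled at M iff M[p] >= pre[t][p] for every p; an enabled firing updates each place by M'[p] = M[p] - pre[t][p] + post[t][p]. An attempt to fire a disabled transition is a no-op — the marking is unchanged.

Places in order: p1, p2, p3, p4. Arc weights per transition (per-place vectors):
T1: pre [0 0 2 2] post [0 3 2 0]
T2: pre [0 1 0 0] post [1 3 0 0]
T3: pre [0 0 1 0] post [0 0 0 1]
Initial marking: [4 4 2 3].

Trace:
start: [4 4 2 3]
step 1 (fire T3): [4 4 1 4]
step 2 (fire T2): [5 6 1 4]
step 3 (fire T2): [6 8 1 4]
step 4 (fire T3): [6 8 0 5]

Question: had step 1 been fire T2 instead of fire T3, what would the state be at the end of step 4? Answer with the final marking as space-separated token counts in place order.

7 10 1 4

(re-executing from step 1 with the substitution; state before step 1: [4 4 2 3])
step 1 (fire T2): [5 6 2 3]
step 2 (fire T2): [6 8 2 3]
step 3 (fire T2): [7 10 2 3]
step 4 (fire T3): [7 10 1 4]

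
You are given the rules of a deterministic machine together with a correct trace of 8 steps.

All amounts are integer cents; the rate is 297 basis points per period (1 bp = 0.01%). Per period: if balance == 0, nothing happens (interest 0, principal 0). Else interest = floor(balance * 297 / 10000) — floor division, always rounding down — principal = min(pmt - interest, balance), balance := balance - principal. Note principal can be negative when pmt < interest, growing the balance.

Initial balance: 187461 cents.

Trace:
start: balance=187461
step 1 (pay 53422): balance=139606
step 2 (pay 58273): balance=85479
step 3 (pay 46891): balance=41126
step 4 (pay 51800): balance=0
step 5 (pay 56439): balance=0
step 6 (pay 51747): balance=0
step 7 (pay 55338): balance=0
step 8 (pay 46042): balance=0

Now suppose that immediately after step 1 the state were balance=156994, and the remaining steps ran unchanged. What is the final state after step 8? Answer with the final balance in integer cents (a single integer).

0

state after step 1 := balance=156994
step 2 (pay 58273): balance=103383
step 3 (pay 46891): balance=59562
step 4 (pay 51800): balance=9530
step 5 (pay 56439): balance=0
step 6 (pay 51747): balance=0
step 7 (pay 55338): balance=0
step 8 (pay 46042): balance=0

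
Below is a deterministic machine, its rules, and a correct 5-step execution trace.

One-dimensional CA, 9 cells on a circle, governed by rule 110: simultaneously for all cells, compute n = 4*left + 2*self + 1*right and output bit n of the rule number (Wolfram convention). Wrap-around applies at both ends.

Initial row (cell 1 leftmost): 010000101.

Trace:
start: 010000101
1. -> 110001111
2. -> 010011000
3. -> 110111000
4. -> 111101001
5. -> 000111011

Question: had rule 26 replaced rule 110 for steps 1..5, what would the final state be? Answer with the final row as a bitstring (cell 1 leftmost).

(re-executing steps 1..5 under rule 26; state before step 1: 010000101)
1. -> 001001000
2. -> 010110100
3. -> 100100010
4. -> 011010100
5. -> 110000010

110000010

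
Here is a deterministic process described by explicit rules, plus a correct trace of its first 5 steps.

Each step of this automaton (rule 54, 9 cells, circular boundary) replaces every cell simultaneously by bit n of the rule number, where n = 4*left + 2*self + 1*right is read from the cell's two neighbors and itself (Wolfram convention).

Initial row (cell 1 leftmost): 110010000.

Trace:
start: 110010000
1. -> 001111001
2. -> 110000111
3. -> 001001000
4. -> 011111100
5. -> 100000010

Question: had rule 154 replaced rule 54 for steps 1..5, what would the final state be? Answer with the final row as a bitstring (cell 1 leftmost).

(re-executing steps 1..5 under rule 154; state before step 1: 110010000)
1. -> 101101001
2. -> 001000111
3. -> 110101110
4. -> 100001100
5. -> 010011011

010011011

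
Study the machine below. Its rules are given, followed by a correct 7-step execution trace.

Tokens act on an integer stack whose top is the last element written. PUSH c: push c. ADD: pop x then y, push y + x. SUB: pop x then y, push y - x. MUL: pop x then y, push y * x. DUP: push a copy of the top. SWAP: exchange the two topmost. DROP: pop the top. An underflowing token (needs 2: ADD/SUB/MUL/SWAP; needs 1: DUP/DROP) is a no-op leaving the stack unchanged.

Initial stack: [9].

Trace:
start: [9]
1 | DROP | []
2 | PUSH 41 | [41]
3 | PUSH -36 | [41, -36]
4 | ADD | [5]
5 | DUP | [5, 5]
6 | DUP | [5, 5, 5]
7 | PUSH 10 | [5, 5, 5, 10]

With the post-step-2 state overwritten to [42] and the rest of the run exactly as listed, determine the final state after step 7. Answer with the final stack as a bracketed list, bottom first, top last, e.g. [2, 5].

state after step 2 := [42]
3 | PUSH -36 | [42, -36]
4 | ADD | [6]
5 | DUP | [6, 6]
6 | DUP | [6, 6, 6]
7 | PUSH 10 | [6, 6, 6, 10]

[6, 6, 6, 10]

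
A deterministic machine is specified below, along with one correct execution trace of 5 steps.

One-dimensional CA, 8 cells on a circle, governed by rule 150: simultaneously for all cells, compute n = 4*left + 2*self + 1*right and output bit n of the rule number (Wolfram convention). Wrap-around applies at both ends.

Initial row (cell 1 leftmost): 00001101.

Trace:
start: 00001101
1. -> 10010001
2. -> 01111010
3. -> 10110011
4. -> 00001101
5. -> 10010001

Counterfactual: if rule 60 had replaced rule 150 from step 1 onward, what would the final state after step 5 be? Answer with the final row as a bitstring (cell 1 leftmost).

00110011

(re-executing steps 1..5 under rule 60; state before step 1: 00001101)
1. -> 10001011
2. -> 01001110
3. -> 01101001
4. -> 11011101
5. -> 00110011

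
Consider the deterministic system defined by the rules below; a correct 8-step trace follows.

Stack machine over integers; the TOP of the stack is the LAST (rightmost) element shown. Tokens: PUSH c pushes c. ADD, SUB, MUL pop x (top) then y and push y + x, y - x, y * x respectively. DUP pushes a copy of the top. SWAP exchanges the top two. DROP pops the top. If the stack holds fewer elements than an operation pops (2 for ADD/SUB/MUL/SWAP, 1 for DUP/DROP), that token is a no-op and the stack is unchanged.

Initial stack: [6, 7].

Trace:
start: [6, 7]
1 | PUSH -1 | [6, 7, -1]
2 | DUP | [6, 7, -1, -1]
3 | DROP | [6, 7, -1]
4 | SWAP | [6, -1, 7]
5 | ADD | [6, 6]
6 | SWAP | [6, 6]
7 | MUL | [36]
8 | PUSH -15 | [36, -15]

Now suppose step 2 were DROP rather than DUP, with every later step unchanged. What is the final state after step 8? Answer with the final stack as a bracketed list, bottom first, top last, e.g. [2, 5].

(re-executing from step 2 with the substitution; state before step 2: [6, 7, -1])
2 | DROP | [6, 7]
3 | DROP | [6]
4 | SWAP | [6]
5 | ADD | [6]
6 | SWAP | [6]
7 | MUL | [6]
8 | PUSH -15 | [6, -15]

[6, -15]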